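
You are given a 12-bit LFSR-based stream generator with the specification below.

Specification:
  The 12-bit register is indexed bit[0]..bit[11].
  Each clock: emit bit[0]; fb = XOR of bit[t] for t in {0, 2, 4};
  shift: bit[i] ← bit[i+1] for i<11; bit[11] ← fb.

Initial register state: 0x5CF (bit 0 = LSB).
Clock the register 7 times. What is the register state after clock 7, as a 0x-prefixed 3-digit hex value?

0xC0B

reg_0 = 0x5CF
clock 1: out=1, reg = 0x2E7
clock 2: out=1, reg = 0x173
clock 3: out=1, reg = 0x0B9
clock 4: out=1, reg = 0x05C
clock 5: out=0, reg = 0x02E
clock 6: out=0, reg = 0x817
clock 7: out=1, reg = 0xC0B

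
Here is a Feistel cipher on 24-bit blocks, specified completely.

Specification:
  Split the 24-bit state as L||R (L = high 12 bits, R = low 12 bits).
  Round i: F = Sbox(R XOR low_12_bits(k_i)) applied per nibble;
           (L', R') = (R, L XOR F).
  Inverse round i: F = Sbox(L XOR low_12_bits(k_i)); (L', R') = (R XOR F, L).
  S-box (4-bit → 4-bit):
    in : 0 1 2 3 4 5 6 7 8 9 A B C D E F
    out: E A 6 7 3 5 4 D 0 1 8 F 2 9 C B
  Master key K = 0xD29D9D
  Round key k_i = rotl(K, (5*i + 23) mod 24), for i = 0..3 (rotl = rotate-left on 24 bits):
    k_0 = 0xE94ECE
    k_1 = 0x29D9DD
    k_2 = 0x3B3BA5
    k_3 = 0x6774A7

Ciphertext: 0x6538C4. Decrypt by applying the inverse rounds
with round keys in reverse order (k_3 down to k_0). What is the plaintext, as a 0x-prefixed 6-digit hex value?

0x3646D7

s_0 = ciphertext = 0x6538C4
s_1 = InvRound(s_0, k_3) = 0xE77653
s_2 = InvRound(s_1, k_2) = 0x3C5E77
s_3 = InvRound(s_2, k_1) = 0x6D73C5
s_4 = InvRound(s_3, k_0) = 0x3646D7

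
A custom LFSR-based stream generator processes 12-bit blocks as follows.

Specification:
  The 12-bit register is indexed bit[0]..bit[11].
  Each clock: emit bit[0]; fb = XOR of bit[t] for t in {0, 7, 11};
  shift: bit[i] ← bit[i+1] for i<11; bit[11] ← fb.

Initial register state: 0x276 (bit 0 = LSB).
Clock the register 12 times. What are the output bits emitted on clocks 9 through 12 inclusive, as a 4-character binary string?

0100

reg_0 = 0x276
clock 1: out=0, reg = 0x13B
clock 2: out=1, reg = 0x89D
clock 3: out=1, reg = 0xC4E
clock 4: out=0, reg = 0xE27
clock 5: out=1, reg = 0x713
clock 6: out=1, reg = 0xB89
clock 7: out=1, reg = 0xDC4
clock 8: out=0, reg = 0x6E2
clock 9: out=0, reg = 0xB71
clock 10: out=1, reg = 0x5B8
clock 11: out=0, reg = 0xADC
clock 12: out=0, reg = 0x56E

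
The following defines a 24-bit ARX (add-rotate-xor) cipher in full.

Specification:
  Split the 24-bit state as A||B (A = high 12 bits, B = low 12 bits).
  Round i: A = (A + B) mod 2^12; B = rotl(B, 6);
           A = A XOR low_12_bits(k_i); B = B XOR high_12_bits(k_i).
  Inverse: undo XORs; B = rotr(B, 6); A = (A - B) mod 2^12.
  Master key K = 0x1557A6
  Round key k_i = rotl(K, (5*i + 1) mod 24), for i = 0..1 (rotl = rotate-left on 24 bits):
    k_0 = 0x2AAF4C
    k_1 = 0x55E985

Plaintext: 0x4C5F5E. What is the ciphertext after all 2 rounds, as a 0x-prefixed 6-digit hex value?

s_0 = plaintext = 0x4C5F5E
s_1 = Round(s_0, k_0) = 0xB6F517
s_2 = Round(s_1, k_1) = 0x90308A

0x90308A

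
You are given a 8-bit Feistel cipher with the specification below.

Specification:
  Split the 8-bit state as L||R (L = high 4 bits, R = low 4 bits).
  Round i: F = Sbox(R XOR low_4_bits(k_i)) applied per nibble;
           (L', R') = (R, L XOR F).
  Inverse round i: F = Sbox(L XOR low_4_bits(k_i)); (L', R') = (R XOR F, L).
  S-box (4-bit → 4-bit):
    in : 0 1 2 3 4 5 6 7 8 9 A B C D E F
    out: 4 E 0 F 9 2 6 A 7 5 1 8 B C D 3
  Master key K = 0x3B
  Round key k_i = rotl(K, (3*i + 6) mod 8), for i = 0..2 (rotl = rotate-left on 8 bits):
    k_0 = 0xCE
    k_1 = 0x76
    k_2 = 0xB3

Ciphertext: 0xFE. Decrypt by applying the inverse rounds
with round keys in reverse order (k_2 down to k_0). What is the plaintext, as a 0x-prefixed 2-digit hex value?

s_0 = ciphertext = 0xFE
s_1 = InvRound(s_0, k_2) = 0x5F
s_2 = InvRound(s_1, k_1) = 0x05
s_3 = InvRound(s_2, k_0) = 0x80

0x80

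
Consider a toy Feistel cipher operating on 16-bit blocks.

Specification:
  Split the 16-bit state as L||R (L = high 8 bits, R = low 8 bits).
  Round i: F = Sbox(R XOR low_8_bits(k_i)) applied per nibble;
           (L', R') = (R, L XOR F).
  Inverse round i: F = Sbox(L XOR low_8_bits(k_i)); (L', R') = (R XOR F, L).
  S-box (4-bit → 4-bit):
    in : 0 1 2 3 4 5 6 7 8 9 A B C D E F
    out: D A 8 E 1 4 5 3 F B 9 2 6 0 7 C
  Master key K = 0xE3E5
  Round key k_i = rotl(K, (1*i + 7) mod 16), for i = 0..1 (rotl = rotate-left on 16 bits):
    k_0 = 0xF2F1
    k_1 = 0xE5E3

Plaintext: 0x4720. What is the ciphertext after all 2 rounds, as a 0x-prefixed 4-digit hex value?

0x4DB7

s_0 = plaintext = 0x4720
s_1 = Round(s_0, k_0) = 0x204D
s_2 = Round(s_1, k_1) = 0x4DB7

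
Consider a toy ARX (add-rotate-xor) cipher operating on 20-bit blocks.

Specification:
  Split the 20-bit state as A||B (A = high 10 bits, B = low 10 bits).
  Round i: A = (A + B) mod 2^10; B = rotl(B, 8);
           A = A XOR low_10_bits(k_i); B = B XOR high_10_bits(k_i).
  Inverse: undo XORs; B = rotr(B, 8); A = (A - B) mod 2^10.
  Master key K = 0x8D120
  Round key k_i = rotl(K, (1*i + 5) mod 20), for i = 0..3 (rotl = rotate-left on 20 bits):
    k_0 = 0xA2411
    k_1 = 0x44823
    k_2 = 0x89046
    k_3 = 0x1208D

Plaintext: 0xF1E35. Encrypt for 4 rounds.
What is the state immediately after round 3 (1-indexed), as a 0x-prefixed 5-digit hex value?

0xB8D50

s_0 = plaintext = 0xF1E35
s_1 = Round(s_0, k_0) = 0x7B704
s_2 = Round(s_1, k_1) = 0x349D3
s_3 = Round(s_2, k_2) = 0xB8D50
s_4 = Round(s_3, k_3) = 0x2F81C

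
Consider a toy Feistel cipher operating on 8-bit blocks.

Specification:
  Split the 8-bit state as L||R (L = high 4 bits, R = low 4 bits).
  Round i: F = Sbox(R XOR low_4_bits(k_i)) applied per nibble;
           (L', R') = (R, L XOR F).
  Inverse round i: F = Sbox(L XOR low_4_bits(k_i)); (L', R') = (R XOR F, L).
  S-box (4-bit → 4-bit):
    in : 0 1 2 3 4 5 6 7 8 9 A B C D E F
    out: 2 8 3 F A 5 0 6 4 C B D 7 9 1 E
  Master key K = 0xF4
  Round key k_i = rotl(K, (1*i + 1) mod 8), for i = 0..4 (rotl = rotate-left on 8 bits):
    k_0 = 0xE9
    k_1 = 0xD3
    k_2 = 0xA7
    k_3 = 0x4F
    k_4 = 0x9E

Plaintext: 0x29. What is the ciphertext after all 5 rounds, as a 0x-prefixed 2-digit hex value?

0x09

s_0 = plaintext = 0x29
s_1 = Round(s_0, k_0) = 0x90
s_2 = Round(s_1, k_1) = 0x06
s_3 = Round(s_2, k_2) = 0x68
s_4 = Round(s_3, k_3) = 0x80
s_5 = Round(s_4, k_4) = 0x09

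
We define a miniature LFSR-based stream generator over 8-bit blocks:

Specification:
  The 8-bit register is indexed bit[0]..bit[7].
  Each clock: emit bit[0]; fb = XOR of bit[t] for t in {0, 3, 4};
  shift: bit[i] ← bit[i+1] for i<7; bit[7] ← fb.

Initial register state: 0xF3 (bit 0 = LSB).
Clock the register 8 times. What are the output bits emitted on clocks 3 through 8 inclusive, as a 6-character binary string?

001111

reg_0 = 0xF3
clock 1: out=1, reg = 0x79
clock 2: out=1, reg = 0xBC
clock 3: out=0, reg = 0x5E
clock 4: out=0, reg = 0x2F
clock 5: out=1, reg = 0x17
clock 6: out=1, reg = 0x0B
clock 7: out=1, reg = 0x05
clock 8: out=1, reg = 0x82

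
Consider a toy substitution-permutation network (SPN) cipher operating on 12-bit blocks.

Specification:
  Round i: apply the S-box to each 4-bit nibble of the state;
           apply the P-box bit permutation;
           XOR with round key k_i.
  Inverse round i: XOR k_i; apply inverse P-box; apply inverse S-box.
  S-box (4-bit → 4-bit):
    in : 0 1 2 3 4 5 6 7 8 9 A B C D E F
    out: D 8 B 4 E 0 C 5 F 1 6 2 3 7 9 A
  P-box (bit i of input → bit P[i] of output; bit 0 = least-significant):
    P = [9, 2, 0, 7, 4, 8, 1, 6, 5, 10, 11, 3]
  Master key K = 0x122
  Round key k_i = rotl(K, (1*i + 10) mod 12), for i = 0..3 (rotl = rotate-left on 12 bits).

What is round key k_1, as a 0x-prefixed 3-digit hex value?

K = 0x122
k_0 = rotl(K, (1*0+10) mod 12) = rotl(K, 10) = 0x848
k_1 = rotl(K, (1*1+10) mod 12) = rotl(K, 11) = 0x091

0x091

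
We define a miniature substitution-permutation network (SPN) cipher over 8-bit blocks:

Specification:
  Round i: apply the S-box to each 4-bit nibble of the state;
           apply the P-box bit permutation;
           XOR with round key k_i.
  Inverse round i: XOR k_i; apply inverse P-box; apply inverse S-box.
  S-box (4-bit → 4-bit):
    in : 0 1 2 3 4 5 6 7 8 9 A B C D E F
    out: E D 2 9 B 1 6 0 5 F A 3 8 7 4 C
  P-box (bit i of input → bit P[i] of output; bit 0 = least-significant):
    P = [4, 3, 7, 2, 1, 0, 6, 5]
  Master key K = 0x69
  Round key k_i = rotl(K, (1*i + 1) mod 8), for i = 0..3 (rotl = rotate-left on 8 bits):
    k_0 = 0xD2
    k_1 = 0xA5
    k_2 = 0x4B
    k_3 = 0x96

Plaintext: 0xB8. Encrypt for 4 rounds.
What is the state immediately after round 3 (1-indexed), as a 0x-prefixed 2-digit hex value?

0x21

s_0 = plaintext = 0xB8
s_1 = Round(s_0, k_0) = 0x41
s_2 = Round(s_1, k_1) = 0x12
s_3 = Round(s_2, k_2) = 0x21
s_4 = Round(s_3, k_3) = 0x03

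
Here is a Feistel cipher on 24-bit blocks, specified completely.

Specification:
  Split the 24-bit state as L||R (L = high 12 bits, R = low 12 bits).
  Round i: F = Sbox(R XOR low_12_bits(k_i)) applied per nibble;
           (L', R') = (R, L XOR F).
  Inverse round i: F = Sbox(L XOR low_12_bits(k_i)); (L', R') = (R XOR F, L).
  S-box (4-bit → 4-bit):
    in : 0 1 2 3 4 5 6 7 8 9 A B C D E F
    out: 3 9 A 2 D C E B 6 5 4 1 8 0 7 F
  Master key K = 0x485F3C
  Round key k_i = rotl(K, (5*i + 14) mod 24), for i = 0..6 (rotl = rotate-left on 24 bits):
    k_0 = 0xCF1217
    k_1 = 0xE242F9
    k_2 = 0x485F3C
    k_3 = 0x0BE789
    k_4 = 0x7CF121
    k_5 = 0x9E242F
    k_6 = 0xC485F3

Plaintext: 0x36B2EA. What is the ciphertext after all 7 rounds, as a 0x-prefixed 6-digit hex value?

0xE673D2

s_0 = plaintext = 0x36B2EA
s_1 = Round(s_0, k_0) = 0x2EA09B
s_2 = Round(s_1, k_1) = 0x09B800
s_3 = Round(s_2, k_2) = 0x800BB3
s_4 = Round(s_3, k_3) = 0xBB3024
s_5 = Round(s_4, k_4) = 0x02428F
s_6 = Round(s_5, k_5) = 0x28FE67
s_7 = Round(s_6, k_6) = 0xE673D2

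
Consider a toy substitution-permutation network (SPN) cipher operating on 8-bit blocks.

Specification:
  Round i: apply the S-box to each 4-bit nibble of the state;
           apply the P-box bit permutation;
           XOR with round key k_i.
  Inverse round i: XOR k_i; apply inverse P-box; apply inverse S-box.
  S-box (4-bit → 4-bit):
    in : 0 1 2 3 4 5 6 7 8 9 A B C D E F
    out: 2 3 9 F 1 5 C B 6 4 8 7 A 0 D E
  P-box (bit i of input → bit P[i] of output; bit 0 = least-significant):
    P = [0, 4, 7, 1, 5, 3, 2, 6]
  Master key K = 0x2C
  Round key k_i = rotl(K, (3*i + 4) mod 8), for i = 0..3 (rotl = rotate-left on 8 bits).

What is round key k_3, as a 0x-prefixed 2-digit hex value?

0x85

K = 0x2C
k_0 = rotl(K, (3*0+4) mod 8) = rotl(K, 4) = 0xC2
k_1 = rotl(K, (3*1+4) mod 8) = rotl(K, 7) = 0x16
k_2 = rotl(K, (3*2+4) mod 8) = rotl(K, 2) = 0xB0
k_3 = rotl(K, (3*3+4) mod 8) = rotl(K, 5) = 0x85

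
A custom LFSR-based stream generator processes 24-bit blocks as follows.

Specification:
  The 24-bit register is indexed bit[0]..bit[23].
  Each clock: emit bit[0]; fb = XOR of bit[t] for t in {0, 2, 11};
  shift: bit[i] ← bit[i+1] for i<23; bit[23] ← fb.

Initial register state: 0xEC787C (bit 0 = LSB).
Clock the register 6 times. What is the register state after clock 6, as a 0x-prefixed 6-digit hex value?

reg_0 = 0xEC787C
clock 1: out=0, reg = 0x763C3E
clock 2: out=0, reg = 0x3B1E1F
clock 3: out=1, reg = 0x9D8F0F
clock 4: out=1, reg = 0xCEC787
clock 5: out=1, reg = 0x6763C3
clock 6: out=1, reg = 0xB3B1E1

0xB3B1E1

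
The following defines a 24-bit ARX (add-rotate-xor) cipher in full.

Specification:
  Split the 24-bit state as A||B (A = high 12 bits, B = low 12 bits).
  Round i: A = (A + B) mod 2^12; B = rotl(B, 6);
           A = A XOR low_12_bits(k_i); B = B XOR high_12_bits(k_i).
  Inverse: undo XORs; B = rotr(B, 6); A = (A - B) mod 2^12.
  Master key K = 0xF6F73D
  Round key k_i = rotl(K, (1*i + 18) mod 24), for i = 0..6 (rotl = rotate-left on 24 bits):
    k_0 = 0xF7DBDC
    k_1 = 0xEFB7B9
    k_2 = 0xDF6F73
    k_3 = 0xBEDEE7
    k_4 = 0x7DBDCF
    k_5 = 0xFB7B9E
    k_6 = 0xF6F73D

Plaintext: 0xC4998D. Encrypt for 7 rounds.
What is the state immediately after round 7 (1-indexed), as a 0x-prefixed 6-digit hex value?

0x9DB133

s_0 = plaintext = 0xC4998D
s_1 = Round(s_0, k_0) = 0xE0AC1B
s_2 = Round(s_1, k_1) = 0xD9C80B
s_3 = Round(s_2, k_2) = 0xAD4F16
s_4 = Round(s_3, k_3) = 0x70DE51
s_5 = Round(s_4, k_4) = 0x8913A2
s_6 = Round(s_5, k_5) = 0x7AD739
s_7 = Round(s_6, k_6) = 0x9DB133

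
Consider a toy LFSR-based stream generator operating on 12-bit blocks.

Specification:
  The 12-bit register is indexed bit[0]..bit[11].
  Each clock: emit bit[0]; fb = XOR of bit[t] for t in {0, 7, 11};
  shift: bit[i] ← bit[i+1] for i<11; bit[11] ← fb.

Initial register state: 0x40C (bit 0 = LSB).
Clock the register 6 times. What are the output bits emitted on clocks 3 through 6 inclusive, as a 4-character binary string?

reg_0 = 0x40C
clock 1: out=0, reg = 0x206
clock 2: out=0, reg = 0x103
clock 3: out=1, reg = 0x881
clock 4: out=1, reg = 0xC40
clock 5: out=0, reg = 0xE20
clock 6: out=0, reg = 0xF10

1100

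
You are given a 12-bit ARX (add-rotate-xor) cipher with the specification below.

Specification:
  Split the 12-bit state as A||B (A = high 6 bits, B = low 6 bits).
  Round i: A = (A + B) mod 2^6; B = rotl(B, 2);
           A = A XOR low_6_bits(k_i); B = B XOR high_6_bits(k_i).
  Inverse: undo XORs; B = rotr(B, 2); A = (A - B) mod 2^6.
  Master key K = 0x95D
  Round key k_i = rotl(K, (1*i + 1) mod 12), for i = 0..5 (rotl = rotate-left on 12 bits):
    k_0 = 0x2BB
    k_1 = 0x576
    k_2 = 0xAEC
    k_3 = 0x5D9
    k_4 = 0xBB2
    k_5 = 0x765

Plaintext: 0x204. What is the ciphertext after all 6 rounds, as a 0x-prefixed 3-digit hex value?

s_0 = plaintext = 0x204
s_1 = Round(s_0, k_0) = 0xDDA
s_2 = Round(s_1, k_1) = 0x9FC
s_3 = Round(s_2, k_2) = 0x3D8
s_4 = Round(s_3, k_3) = 0xFB6
s_5 = Round(s_4, k_4) = 0x1B5
s_6 = Round(s_5, k_5) = 0x78A

0x78A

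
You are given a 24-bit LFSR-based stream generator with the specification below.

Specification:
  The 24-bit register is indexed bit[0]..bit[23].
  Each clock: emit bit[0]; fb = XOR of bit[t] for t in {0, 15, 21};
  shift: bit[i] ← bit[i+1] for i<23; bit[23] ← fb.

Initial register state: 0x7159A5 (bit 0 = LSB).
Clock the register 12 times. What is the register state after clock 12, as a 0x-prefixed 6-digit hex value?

reg_0 = 0x7159A5
clock 1: out=1, reg = 0x38ACD2
clock 2: out=0, reg = 0x1C5669
clock 3: out=1, reg = 0x8E2B34
clock 4: out=0, reg = 0x47159A
clock 5: out=0, reg = 0x238ACD
clock 6: out=1, reg = 0x91C566
clock 7: out=0, reg = 0xC8E2B3
clock 8: out=1, reg = 0x647159
clock 9: out=1, reg = 0x3238AC
clock 10: out=0, reg = 0x991C56
clock 11: out=0, reg = 0x4C8E2B
clock 12: out=1, reg = 0x264715

0x264715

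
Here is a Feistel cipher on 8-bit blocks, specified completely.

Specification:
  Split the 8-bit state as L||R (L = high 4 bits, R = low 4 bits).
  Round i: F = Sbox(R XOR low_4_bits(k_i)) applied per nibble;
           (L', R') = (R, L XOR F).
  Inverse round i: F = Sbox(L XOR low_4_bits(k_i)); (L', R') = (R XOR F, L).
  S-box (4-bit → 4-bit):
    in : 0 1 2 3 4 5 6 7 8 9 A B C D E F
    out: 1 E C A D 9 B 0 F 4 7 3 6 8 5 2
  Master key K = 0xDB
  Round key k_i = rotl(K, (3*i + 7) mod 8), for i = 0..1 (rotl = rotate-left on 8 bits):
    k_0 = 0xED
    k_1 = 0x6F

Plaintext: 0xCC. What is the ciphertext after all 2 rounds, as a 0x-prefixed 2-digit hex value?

0x24

s_0 = plaintext = 0xCC
s_1 = Round(s_0, k_0) = 0xC2
s_2 = Round(s_1, k_1) = 0x24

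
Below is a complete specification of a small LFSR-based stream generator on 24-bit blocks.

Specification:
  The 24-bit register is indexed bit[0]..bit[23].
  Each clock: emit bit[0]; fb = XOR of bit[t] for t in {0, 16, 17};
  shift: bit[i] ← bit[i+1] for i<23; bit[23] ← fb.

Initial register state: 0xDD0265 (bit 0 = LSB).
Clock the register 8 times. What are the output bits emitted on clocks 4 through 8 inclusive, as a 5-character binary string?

reg_0 = 0xDD0265
clock 1: out=1, reg = 0x6E8132
clock 2: out=0, reg = 0xB74099
clock 3: out=1, reg = 0xDBA04C
clock 4: out=0, reg = 0x6DD026
clock 5: out=0, reg = 0xB6E813
clock 6: out=1, reg = 0x5B7409
clock 7: out=1, reg = 0xADBA04
clock 8: out=0, reg = 0xD6DD02

00110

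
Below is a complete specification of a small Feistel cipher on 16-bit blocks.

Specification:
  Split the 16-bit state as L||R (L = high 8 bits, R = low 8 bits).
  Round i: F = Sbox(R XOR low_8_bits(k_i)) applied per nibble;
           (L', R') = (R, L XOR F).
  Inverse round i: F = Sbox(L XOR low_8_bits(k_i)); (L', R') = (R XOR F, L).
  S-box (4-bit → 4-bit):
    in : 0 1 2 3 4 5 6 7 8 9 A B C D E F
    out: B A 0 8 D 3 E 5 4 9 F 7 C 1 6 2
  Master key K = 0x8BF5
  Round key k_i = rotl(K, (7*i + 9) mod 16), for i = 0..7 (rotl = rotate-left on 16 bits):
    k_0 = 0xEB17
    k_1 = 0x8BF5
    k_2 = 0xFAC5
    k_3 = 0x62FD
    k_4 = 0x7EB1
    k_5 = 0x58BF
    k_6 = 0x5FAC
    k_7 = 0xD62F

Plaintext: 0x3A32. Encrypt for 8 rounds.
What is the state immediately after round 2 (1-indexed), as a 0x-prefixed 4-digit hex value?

0x39FE

s_0 = plaintext = 0x3A32
s_1 = Round(s_0, k_0) = 0x3239
s_2 = Round(s_1, k_1) = 0x39FE
s_3 = Round(s_2, k_2) = 0xFEBE
s_4 = Round(s_3, k_3) = 0xBE26
s_5 = Round(s_4, k_4) = 0x262B
s_6 = Round(s_5, k_5) = 0x2BBB
s_7 = Round(s_6, k_6) = 0xBB8E
s_8 = Round(s_7, k_7) = 0x8E41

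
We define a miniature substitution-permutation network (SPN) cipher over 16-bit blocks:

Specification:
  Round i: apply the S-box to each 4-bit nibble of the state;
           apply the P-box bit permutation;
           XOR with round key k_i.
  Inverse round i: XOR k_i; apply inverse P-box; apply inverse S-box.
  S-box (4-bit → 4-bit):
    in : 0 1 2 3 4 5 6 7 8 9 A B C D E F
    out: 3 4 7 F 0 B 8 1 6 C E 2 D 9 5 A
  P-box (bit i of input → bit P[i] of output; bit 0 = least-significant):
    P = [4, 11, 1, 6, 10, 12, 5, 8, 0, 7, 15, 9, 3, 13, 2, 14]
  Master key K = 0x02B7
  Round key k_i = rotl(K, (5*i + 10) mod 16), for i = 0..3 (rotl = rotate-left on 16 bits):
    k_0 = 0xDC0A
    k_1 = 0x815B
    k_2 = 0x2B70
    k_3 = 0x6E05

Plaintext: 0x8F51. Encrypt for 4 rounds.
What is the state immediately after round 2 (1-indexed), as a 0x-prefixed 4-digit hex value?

0x91A5

s_0 = plaintext = 0x8F51
s_1 = Round(s_0, k_0) = 0xEB8C
s_2 = Round(s_1, k_1) = 0x91A5
s_3 = Round(s_2, k_2) = 0xF204
s_4 = Round(s_3, k_3) = 0x9A84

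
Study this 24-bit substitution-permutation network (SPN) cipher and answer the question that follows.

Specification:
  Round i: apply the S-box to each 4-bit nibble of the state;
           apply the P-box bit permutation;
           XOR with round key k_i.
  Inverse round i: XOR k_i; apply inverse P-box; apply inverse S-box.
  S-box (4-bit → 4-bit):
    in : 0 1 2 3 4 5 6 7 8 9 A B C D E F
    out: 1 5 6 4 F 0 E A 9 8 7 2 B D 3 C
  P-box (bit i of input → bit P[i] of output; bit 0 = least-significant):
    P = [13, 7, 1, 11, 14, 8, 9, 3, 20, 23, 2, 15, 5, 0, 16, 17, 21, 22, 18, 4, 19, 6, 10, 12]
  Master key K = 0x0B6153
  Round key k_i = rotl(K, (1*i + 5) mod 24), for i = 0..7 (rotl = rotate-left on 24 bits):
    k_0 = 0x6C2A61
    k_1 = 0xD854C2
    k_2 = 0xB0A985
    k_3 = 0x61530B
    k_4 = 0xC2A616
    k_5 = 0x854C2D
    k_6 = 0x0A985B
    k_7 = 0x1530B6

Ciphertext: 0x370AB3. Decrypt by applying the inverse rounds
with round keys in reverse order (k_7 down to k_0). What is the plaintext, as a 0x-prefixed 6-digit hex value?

s_0 = ciphertext = 0x370AB3
s_1 = InvRound(s_0, k_7) = 0x907338
s_2 = InvRound(s_1, k_6) = 0xE5CCAD
s_3 = InvRound(s_2, k_5) = 0x5E595B
s_4 = InvRound(s_3, k_4) = 0x43B448
s_5 = InvRound(s_4, k_3) = 0x2079A1
s_6 = InvRound(s_5, k_2) = 0x950405
s_7 = InvRound(s_6, k_1) = 0xC22302
s_8 = InvRound(s_7, k_0) = 0xE1CBBF

0xE1CBBF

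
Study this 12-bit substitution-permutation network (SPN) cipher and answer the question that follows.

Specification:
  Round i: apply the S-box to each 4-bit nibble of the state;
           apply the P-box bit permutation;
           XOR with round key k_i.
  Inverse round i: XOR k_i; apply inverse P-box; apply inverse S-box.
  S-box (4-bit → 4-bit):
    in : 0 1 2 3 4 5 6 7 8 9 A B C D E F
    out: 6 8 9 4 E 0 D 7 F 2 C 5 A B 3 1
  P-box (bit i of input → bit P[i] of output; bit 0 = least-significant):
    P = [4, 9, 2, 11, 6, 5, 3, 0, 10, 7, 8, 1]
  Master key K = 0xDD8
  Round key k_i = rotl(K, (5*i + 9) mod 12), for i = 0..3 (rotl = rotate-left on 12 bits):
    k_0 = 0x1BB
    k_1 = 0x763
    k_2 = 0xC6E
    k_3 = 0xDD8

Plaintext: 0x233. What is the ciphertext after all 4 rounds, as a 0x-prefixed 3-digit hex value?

0xD04

s_0 = plaintext = 0x233
s_1 = Round(s_0, k_0) = 0x5B5
s_2 = Round(s_1, k_1) = 0x72B
s_3 = Round(s_2, k_2) = 0x9BB
s_4 = Round(s_3, k_3) = 0xD04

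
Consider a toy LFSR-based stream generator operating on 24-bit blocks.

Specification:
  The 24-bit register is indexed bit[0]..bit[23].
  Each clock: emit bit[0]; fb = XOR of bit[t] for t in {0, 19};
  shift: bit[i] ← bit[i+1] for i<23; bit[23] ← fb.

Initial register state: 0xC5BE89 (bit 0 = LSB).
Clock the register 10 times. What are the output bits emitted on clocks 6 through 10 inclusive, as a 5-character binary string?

reg_0 = 0xC5BE89
clock 1: out=1, reg = 0xE2DF44
clock 2: out=0, reg = 0x716FA2
clock 3: out=0, reg = 0x38B7D1
clock 4: out=1, reg = 0x1C5BE8
clock 5: out=0, reg = 0x8E2DF4
clock 6: out=0, reg = 0xC716FA
clock 7: out=0, reg = 0x638B7D
clock 8: out=1, reg = 0xB1C5BE
clock 9: out=0, reg = 0x58E2DF
clock 10: out=1, reg = 0x2C716F

00101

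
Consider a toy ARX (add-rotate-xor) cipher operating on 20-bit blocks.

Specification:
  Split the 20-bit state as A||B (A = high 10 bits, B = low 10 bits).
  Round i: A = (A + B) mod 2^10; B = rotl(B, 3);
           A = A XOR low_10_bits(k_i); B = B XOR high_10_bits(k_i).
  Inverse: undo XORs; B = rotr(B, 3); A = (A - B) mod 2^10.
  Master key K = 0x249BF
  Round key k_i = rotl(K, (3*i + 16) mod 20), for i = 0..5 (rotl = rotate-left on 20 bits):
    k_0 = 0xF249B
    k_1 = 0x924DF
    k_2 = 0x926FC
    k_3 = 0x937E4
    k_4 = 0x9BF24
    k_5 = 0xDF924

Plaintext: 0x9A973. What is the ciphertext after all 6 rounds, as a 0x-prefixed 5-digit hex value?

0xBAB06

s_0 = plaintext = 0x9A973
s_1 = Round(s_0, k_0) = 0xD1853
s_2 = Round(s_1, k_1) = 0xD18D1
s_3 = Round(s_2, k_2) = 0xBACC0
s_4 = Round(s_3, k_3) = 0x13C4C
s_5 = Round(s_4, k_4) = 0xEFC0F
s_6 = Round(s_5, k_5) = 0xBAB06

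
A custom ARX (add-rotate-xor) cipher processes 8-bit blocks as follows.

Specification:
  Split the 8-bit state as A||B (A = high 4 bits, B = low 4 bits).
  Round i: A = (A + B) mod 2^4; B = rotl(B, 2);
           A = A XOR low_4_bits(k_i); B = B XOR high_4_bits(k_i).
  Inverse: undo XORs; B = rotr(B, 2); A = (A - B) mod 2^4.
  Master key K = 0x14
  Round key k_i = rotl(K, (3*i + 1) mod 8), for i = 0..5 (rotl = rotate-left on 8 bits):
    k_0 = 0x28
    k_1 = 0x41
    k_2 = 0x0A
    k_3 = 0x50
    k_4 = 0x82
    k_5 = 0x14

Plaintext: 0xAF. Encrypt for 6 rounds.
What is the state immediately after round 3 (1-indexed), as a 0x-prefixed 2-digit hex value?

s_0 = plaintext = 0xAF
s_1 = Round(s_0, k_0) = 0x1D
s_2 = Round(s_1, k_1) = 0xF3
s_3 = Round(s_2, k_2) = 0x8C
s_4 = Round(s_3, k_3) = 0x46
s_5 = Round(s_4, k_4) = 0x81
s_6 = Round(s_5, k_5) = 0xD5

0x8C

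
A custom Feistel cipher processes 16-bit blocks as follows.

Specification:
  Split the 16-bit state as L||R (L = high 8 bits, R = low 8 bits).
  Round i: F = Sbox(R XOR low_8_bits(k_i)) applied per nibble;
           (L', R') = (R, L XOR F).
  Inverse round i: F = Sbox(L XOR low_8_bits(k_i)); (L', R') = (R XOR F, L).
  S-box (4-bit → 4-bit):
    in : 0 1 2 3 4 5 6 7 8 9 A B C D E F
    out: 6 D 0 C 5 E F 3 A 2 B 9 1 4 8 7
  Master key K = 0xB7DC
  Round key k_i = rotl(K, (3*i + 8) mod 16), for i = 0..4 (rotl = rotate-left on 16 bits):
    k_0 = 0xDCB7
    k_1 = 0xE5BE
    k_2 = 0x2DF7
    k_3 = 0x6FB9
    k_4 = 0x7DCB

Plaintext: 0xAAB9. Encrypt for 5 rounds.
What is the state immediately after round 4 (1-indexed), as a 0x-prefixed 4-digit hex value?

0xF5D9

s_0 = plaintext = 0xAAB9
s_1 = Round(s_0, k_0) = 0xB9C2
s_2 = Round(s_1, k_1) = 0xC288
s_3 = Round(s_2, k_2) = 0x88F5
s_4 = Round(s_3, k_3) = 0xF5D9
s_5 = Round(s_4, k_4) = 0xD925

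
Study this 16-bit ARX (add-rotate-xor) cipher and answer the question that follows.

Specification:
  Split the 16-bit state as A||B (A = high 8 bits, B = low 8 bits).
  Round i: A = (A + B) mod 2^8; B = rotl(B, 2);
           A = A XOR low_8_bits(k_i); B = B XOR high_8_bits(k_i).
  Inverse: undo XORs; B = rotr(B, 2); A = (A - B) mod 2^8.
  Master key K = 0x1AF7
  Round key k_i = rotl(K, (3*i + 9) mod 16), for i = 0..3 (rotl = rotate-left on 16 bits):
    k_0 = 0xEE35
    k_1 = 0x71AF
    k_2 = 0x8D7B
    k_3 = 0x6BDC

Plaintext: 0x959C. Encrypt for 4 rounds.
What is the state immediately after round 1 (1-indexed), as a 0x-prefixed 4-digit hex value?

0x049C

s_0 = plaintext = 0x959C
s_1 = Round(s_0, k_0) = 0x049C
s_2 = Round(s_1, k_1) = 0x0F03
s_3 = Round(s_2, k_2) = 0x6981
s_4 = Round(s_3, k_3) = 0x366D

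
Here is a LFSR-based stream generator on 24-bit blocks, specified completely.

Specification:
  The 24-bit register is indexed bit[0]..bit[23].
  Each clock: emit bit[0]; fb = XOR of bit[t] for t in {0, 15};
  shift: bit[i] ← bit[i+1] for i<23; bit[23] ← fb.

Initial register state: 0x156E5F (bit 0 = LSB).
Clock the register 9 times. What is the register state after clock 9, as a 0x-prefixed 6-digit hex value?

reg_0 = 0x156E5F
clock 1: out=1, reg = 0x8AB72F
clock 2: out=1, reg = 0x455B97
clock 3: out=1, reg = 0xA2ADCB
clock 4: out=1, reg = 0x5156E5
clock 5: out=1, reg = 0xA8AB72
clock 6: out=0, reg = 0xD455B9
clock 7: out=1, reg = 0xEA2ADC
clock 8: out=0, reg = 0x75156E
clock 9: out=0, reg = 0x3A8AB7

0x3A8AB7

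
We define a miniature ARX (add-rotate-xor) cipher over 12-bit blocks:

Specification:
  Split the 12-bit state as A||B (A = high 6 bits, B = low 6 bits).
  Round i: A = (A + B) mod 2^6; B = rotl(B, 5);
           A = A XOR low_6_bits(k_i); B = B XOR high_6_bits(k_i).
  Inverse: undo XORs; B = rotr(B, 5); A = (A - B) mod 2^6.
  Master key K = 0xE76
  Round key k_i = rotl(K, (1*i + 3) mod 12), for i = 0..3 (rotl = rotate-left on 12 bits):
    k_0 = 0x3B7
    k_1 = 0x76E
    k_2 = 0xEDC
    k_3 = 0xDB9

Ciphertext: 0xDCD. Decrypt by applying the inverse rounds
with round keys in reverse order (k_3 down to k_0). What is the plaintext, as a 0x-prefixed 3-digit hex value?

s_0 = ciphertext = 0xDCD
s_1 = InvRound(s_0, k_3) = 0x5F7
s_2 = InvRound(s_1, k_2) = 0xCD8
s_3 = InvRound(s_2, k_1) = 0x4CA
s_4 = InvRound(s_3, k_0) = 0x708

0x708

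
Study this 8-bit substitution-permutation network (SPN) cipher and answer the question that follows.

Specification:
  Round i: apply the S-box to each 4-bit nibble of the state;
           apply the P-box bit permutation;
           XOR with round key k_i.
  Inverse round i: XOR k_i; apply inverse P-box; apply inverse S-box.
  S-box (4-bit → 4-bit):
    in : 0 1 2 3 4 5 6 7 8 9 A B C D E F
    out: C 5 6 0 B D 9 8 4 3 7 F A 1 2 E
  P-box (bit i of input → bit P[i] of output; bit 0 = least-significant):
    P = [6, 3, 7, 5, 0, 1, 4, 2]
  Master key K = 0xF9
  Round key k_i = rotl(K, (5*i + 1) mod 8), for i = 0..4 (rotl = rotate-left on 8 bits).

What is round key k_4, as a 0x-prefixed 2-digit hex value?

K = 0xF9
k_0 = rotl(K, (5*0+1) mod 8) = rotl(K, 1) = 0xF3
k_1 = rotl(K, (5*1+1) mod 8) = rotl(K, 6) = 0x7E
k_2 = rotl(K, (5*2+1) mod 8) = rotl(K, 3) = 0xCF
k_3 = rotl(K, (5*3+1) mod 8) = rotl(K, 0) = 0xF9
k_4 = rotl(K, (5*4+1) mod 8) = rotl(K, 5) = 0x3F

0x3F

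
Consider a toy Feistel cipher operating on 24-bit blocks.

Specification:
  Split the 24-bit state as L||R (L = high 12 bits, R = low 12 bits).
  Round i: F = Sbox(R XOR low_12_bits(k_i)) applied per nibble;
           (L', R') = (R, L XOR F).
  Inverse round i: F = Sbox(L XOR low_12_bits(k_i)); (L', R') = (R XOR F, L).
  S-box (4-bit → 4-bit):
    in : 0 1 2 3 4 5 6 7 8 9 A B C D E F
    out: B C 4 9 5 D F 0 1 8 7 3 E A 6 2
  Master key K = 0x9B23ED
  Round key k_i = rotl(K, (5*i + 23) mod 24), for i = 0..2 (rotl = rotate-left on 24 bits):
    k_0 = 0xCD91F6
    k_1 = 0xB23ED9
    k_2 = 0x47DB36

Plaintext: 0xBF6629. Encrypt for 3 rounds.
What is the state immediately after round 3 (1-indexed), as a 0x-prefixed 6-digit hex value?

s_0 = plaintext = 0xBF6629
s_1 = Round(s_0, k_0) = 0x629B54
s_2 = Round(s_1, k_1) = 0xB54B33
s_3 = Round(s_2, k_2) = 0xB330E9

0xB330E9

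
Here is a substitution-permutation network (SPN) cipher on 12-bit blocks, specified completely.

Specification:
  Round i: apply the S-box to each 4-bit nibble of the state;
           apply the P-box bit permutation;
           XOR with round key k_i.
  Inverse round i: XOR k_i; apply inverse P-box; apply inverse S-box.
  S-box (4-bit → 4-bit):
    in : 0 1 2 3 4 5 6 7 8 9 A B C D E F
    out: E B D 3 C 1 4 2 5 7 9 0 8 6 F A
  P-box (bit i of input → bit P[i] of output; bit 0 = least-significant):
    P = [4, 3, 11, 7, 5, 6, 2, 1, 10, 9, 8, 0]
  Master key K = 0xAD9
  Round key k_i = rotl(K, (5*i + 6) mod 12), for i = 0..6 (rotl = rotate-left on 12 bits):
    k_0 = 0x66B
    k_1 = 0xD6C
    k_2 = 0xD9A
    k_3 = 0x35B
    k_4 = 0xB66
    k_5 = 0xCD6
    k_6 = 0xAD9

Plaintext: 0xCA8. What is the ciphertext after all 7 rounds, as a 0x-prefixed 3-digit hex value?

0x096

s_0 = plaintext = 0xCA8
s_1 = Round(s_0, k_0) = 0xE58
s_2 = Round(s_1, k_1) = 0x25D
s_3 = Round(s_2, k_2) = 0x0B3
s_4 = Round(s_3, k_3) = 0x042
s_5 = Round(s_4, k_4) = 0x0F1
s_6 = Round(s_5, k_5) = 0xF0D
s_7 = Round(s_6, k_6) = 0x096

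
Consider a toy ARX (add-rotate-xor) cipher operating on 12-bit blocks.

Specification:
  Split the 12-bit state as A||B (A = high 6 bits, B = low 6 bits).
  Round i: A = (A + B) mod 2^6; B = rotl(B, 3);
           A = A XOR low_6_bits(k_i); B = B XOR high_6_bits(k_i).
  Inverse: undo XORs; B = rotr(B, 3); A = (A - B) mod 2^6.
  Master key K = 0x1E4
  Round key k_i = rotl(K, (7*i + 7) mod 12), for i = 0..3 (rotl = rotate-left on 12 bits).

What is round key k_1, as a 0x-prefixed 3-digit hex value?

K = 0x1E4
k_0 = rotl(K, (7*0+7) mod 12) = rotl(K, 7) = 0x20F
k_1 = rotl(K, (7*1+7) mod 12) = rotl(K, 2) = 0x790

0x790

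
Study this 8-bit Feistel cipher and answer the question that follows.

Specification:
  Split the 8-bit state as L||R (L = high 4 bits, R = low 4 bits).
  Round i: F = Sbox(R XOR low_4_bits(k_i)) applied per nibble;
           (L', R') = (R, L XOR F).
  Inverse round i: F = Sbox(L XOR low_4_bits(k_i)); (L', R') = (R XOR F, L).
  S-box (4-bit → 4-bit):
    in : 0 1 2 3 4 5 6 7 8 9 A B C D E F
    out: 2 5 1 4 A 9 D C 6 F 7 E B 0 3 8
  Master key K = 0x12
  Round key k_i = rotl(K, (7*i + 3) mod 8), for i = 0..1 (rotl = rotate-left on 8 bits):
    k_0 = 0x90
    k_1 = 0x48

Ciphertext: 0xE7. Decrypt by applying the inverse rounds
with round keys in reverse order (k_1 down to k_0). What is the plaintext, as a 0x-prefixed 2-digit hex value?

0x9A

s_0 = ciphertext = 0xE7
s_1 = InvRound(s_0, k_1) = 0xAE
s_2 = InvRound(s_1, k_0) = 0x9A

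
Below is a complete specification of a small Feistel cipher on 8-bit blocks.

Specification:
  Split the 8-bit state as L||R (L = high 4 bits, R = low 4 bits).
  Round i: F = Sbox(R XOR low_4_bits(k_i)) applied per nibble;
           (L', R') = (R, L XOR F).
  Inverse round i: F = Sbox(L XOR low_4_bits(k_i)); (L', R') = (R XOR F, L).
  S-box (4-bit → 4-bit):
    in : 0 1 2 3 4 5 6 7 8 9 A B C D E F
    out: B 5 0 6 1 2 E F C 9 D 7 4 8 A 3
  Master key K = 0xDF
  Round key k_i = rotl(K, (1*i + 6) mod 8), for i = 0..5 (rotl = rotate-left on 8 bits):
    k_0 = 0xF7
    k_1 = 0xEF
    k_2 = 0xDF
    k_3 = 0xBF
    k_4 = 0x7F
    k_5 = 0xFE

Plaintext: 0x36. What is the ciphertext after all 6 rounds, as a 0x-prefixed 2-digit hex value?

0x63

s_0 = plaintext = 0x36
s_1 = Round(s_0, k_0) = 0x66
s_2 = Round(s_1, k_1) = 0x6F
s_3 = Round(s_2, k_2) = 0xFD
s_4 = Round(s_3, k_3) = 0xDF
s_5 = Round(s_4, k_4) = 0xF6
s_6 = Round(s_5, k_5) = 0x63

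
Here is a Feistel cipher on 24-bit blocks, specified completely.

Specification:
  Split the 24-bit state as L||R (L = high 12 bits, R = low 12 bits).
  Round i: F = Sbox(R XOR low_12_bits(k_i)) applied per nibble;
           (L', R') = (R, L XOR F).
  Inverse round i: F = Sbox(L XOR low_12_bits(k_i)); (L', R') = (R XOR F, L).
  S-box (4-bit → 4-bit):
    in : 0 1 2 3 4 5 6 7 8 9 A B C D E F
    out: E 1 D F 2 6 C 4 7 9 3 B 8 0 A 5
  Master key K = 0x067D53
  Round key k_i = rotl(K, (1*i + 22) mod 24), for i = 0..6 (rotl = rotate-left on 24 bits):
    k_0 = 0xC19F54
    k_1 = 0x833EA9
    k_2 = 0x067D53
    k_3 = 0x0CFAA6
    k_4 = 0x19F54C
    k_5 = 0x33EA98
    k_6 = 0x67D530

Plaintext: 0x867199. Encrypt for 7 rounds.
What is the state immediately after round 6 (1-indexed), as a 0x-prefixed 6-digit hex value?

s_0 = plaintext = 0x867199
s_1 = Round(s_0, k_0) = 0x1992E7
s_2 = Round(s_1, k_1) = 0x2E79B3
s_3 = Round(s_2, k_2) = 0x9B3049
s_4 = Round(s_3, k_3) = 0x049A16
s_5 = Round(s_4, k_4) = 0xA1652A
s_6 = Round(s_5, k_5) = 0x52AFAB
s_7 = Round(s_6, k_6) = 0xFAB6B1

0x52AFAB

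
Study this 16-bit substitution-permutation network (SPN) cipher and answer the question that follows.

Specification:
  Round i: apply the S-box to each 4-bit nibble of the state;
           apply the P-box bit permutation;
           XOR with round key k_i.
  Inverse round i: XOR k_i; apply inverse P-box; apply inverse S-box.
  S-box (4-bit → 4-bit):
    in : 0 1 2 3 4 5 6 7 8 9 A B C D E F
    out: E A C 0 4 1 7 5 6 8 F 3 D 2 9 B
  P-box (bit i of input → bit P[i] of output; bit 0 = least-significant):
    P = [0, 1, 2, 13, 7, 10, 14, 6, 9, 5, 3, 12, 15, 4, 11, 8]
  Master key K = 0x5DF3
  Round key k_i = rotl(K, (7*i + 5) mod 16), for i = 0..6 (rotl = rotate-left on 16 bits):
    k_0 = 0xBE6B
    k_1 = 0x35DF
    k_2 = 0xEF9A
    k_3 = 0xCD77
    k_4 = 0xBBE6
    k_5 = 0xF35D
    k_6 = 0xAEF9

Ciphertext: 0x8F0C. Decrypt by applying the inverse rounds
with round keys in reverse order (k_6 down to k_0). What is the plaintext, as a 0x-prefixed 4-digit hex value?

0x8FC5

s_0 = ciphertext = 0x8F0C
s_1 = InvRound(s_0, k_6) = 0x1DEC
s_2 = InvRound(s_1, k_5) = 0x6B6E
s_3 = InvRound(s_2, k_4) = 0x5273
s_4 = InvRound(s_3, k_3) = 0xCED4
s_5 = InvRound(s_4, k_2) = 0x9490
s_6 = InvRound(s_5, k_1) = 0xE49A
s_7 = InvRound(s_6, k_0) = 0x8FC5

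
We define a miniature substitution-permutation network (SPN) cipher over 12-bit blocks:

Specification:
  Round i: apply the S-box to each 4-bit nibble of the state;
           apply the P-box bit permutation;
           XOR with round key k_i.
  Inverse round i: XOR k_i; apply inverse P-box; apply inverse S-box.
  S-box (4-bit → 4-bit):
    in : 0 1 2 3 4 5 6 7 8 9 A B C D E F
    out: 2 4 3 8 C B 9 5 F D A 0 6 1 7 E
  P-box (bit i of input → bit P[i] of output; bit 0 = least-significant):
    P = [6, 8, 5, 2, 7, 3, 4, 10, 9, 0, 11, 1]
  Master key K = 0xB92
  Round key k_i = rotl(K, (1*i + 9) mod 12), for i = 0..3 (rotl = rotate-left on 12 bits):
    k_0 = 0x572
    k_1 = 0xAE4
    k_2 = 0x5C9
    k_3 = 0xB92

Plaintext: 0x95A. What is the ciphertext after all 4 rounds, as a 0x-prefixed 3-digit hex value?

s_0 = plaintext = 0x95A
s_1 = Round(s_0, k_0) = 0xAFC
s_2 = Round(s_1, k_1) = 0xFDF
s_3 = Round(s_2, k_2) = 0xC6E
s_4 = Round(s_3, k_3) = 0x673

0x673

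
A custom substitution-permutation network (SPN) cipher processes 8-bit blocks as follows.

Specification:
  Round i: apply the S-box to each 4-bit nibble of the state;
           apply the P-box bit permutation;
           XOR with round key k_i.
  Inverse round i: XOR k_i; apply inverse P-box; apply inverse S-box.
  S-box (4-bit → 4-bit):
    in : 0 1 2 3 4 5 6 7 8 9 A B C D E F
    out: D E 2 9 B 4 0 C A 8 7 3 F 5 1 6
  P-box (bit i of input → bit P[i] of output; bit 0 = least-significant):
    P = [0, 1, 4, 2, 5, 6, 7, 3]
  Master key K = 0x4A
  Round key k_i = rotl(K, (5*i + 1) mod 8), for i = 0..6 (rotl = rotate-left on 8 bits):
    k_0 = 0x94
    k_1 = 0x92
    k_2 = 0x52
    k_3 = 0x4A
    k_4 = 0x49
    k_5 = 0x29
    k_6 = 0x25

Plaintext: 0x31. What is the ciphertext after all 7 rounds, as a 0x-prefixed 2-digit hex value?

0x15

s_0 = plaintext = 0x31
s_1 = Round(s_0, k_0) = 0xAA
s_2 = Round(s_1, k_1) = 0x61
s_3 = Round(s_2, k_2) = 0x44
s_4 = Round(s_3, k_3) = 0x25
s_5 = Round(s_4, k_4) = 0x19
s_6 = Round(s_5, k_5) = 0xE5
s_7 = Round(s_6, k_6) = 0x15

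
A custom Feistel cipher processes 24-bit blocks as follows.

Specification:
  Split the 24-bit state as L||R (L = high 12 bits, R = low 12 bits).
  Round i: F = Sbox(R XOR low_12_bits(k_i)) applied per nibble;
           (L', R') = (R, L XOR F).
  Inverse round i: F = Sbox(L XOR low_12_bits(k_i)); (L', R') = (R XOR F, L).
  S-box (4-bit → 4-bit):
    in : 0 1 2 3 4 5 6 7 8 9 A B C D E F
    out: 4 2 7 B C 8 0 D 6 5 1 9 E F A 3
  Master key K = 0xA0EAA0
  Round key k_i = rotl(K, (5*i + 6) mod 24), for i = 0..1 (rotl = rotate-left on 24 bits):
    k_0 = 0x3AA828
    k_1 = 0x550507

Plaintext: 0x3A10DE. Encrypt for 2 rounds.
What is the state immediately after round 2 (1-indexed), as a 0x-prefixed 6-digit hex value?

0x59148E

s_0 = plaintext = 0x3A10DE
s_1 = Round(s_0, k_0) = 0x0DE591
s_2 = Round(s_1, k_1) = 0x59148E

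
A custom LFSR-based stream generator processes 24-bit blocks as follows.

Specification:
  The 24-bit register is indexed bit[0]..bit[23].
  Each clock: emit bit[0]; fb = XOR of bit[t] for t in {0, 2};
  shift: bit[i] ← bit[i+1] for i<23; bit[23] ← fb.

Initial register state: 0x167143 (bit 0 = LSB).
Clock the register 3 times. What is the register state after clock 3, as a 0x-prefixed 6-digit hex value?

0x62CE28

reg_0 = 0x167143
clock 1: out=1, reg = 0x8B38A1
clock 2: out=1, reg = 0xC59C50
clock 3: out=0, reg = 0x62CE28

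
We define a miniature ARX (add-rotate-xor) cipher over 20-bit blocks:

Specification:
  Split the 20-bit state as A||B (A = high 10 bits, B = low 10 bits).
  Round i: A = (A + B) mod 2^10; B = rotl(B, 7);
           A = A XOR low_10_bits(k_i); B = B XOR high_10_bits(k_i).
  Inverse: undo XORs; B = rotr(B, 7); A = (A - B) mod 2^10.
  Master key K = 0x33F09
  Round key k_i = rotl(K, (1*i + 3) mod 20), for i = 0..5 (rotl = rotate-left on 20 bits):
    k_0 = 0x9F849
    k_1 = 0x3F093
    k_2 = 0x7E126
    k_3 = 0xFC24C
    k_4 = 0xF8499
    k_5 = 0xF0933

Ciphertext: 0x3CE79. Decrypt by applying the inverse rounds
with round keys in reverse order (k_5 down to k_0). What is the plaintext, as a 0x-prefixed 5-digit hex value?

0x13895

s_0 = ciphertext = 0x3CE79
s_1 = InvRound(s_0, k_5) = 0xF95DB
s_2 = InvRound(s_1, k_4) = 0x6A1D4
s_3 = InvRound(s_2, k_3) = 0xB0124
s_4 = InvRound(s_3, k_2) = 0x416E1
s_5 = InvRound(s_4, k_1) = 0x2A8EC
s_6 = InvRound(s_5, k_0) = 0x13895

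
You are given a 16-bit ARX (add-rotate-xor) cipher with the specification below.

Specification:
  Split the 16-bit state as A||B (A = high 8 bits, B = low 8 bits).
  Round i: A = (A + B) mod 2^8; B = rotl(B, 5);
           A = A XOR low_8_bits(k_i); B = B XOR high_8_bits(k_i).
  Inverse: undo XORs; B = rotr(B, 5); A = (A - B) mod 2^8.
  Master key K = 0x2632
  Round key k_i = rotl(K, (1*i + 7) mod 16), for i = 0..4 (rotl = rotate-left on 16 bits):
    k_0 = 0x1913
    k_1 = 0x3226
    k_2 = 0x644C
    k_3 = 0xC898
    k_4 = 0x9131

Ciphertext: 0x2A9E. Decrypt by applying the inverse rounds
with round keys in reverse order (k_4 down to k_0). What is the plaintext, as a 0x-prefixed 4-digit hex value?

0x7087

s_0 = ciphertext = 0x2A9E
s_1 = InvRound(s_0, k_4) = 0xA378
s_2 = InvRound(s_1, k_3) = 0xB685
s_3 = InvRound(s_2, k_2) = 0xEB0F
s_4 = InvRound(s_3, k_1) = 0xE4E9
s_5 = InvRound(s_4, k_0) = 0x7087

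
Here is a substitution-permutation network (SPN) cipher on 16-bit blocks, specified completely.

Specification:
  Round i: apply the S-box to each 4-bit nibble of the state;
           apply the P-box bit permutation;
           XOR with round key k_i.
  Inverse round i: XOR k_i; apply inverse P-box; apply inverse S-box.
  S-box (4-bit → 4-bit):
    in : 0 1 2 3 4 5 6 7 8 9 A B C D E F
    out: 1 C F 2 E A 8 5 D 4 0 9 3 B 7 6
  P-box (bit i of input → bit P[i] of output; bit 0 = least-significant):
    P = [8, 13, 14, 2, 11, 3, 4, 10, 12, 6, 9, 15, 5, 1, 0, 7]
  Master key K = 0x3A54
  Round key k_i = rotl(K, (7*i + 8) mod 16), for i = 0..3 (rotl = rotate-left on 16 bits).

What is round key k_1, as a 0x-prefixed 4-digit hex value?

K = 0x3A54
k_0 = rotl(K, (7*0+8) mod 16) = rotl(K, 8) = 0x543A
k_1 = rotl(K, (7*1+8) mod 16) = rotl(K, 15) = 0x1D2A

0x1D2A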